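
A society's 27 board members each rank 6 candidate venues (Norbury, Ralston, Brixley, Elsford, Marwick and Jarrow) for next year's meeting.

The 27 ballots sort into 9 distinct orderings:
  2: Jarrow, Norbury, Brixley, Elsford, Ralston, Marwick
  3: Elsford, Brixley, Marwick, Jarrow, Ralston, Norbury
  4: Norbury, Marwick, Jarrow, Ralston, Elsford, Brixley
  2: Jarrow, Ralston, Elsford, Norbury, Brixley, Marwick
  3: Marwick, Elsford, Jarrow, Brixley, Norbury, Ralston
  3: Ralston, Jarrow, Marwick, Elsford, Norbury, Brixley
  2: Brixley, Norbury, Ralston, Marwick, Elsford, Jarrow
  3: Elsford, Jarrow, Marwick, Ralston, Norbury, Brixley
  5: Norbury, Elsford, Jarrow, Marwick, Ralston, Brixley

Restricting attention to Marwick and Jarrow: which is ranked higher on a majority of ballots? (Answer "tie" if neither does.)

Ballots ranking Marwick above Jarrow: 3 + 4 + 3 + 2 = 12.
Ballots ranking Jarrow above Marwick: 27 − 12 = 15.
Jarrow wins the head-to-head 15–12.

Jarrow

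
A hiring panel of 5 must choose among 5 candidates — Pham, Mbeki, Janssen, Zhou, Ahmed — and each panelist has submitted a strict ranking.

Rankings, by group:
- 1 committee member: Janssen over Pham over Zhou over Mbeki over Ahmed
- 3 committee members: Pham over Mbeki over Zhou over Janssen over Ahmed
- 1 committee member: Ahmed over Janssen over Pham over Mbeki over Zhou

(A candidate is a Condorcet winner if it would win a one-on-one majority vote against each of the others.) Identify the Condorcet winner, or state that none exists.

Check each pair by majority over 5 ballots:
Pham vs Mbeki: 1+3+1 = 5 for Pham, 0 for Mbeki — Pham by 5–0.
Pham vs Janssen: 3 to 2, Pham.
Pham vs Zhou: 5 to 0, Pham.
Pham vs Ahmed: 1+3 = 4 for Pham, 1 for Ahmed — Pham by 4–1.
Mbeki vs Janssen: 3 to 2, Mbeki.
Mbeki vs Zhou: 4 to 1, Mbeki.
Mbeki vs Ahmed: Mbeki is ranked higher on 1+3 = 4 ballots, Ahmed on 1. Mbeki wins 4–1.
Janssen vs Zhou: Janssen preferred on 1+1 = 2 ballots; Zhou wins 3–2.
Janssen vs Ahmed: Janssen preferred on 1+3 = 4 ballots; Janssen wins 4–1.
Zhou vs Ahmed: 1+3 = 4 for Zhou, 1 for Ahmed — Zhou by 4–1.
Only Pham has no losses; Pham is the Condorcet winner.

Pham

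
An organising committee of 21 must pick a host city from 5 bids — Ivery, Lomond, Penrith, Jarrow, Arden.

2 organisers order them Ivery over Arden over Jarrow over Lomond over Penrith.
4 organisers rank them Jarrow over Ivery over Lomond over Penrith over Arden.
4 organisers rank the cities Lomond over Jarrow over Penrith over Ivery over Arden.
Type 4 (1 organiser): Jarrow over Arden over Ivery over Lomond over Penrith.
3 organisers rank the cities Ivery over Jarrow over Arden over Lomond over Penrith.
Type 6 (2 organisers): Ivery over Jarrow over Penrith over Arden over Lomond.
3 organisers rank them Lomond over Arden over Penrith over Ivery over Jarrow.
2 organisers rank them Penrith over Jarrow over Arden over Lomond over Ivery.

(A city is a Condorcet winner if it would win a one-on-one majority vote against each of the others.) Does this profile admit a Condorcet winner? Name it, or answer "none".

Head-to-head results (21 organisers):
Ivery vs Lomond: 12 to 9, Ivery.
Ivery vs Penrith: Ivery, 12–9.
Ivery vs Jarrow: Jarrow, 11–10.
Ivery–Arden: Ivery 15–6.
Lomond vs Penrith: 17 to 4, Lomond.
Lomond–Jarrow: Jarrow 14–7.
Lomond vs Arden: Lomond preferred on 4+4+3 = 11 ballots; Lomond wins 11–10.
Penrith vs Jarrow: Penrith preferred on 3+2 = 5 ballots; Jarrow wins 16–5.
Penrith–Arden: Penrith 12–9.
Jarrow–Arden: Jarrow 16–5.
Jarrow wins every pairwise contest, so Jarrow is the Condorcet winner.

Jarrow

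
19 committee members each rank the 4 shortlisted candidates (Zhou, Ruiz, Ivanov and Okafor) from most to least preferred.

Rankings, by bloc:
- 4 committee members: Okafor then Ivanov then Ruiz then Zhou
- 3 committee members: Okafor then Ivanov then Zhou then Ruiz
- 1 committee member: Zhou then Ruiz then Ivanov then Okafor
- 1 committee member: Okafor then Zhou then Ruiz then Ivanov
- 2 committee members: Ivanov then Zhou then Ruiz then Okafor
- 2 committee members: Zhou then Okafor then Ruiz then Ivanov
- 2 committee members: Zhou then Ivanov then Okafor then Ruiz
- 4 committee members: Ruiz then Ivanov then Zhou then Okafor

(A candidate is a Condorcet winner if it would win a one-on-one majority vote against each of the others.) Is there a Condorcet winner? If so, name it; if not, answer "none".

none

Head-to-head results (19 committee members):
Zhou–Ruiz: Zhou 11–8.
Zhou vs Ivanov: Ivanov wins 13–6.
Zhou–Okafor: Zhou 11–8.
Ruiz vs Ivanov: 1+1+2+4 = 8 for Ruiz, 11 for Ivanov — Ivanov by 11–8.
Ruiz–Okafor: Okafor 12–7.
Ivanov vs Okafor: 1+2+2+4 = 9 for Ivanov, 10 for Okafor — Okafor by 10–9.
No candidate is unbeaten: Zhou loses to Ivanov; Ruiz loses to Zhou; Ivanov loses to Okafor; Okafor loses to Zhou. In particular Zhou → Okafor → Ivanov → Zhou is a majority cycle — no Condorcet winner exists.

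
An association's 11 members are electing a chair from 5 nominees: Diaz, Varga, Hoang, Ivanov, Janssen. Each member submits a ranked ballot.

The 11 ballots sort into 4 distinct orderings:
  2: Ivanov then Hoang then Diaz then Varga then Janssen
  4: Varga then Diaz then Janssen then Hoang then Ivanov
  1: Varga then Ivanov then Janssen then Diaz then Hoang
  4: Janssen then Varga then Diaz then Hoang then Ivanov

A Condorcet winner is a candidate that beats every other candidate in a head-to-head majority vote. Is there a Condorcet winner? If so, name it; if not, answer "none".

Varga

Pairwise majorities:
Diaz vs Varga: 2 for Diaz, 9 for Varga — Varga by 9–2.
Diaz vs Hoang: 4+1+4 = 9 for Diaz, 2 for Hoang — Diaz by 9–2.
Diaz vs Ivanov: 8 to 3, Diaz.
Diaz vs Janssen: Diaz preferred on 2+4 = 6 ballots; Diaz wins 6–5.
Varga vs Hoang: Varga preferred on 4+1+4 = 9 ballots; Varga wins 9–2.
Varga vs Ivanov: 9 to 2, Varga.
Varga vs Janssen: 7 to 4, Varga.
Hoang vs Ivanov: Hoang preferred on 4+4 = 8 ballots; Hoang wins 8–3.
Hoang vs Janssen: 2 to 9, Janssen.
Ivanov vs Janssen: Ivanov preferred on 2+1 = 3 ballots; Janssen wins 8–3.
Varga defeats every rival head-to-head and is the Condorcet winner.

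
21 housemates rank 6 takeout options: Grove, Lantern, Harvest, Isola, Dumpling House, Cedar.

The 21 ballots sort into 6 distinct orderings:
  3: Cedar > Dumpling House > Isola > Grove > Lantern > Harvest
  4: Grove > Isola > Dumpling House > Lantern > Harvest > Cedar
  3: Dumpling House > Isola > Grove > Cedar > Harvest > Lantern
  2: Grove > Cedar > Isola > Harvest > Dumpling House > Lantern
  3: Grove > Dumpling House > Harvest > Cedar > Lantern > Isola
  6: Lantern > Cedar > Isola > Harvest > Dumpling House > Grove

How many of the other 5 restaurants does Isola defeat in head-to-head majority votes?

4

Isola against each rival (21 friends):
Isola vs Grove: Isola, 12–9.
Isola vs Lantern: Isola is ranked higher on 3+4+3+2 = 12 ballots, Lantern on 9. Isola wins 12–9.
Isola vs Harvest: Isola preferred on 3+4+3+2+6 = 18 ballots; Isola wins 18–3.
Isola vs Dumpling House: Isola wins 12–9.
Isola vs Cedar: Isola preferred on 4+3 = 7 ballots; Cedar wins 14–7.
Isola beats Grove, Lantern, Harvest, Dumpling House; loses to Cedar — 4 pairwise wins.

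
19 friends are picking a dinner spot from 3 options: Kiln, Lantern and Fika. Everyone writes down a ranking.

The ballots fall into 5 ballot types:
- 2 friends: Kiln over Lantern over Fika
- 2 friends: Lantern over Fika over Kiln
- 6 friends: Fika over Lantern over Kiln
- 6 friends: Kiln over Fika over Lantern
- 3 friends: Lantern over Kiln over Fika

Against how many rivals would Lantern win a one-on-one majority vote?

1

Lantern against each rival (19 friends):
Lantern vs Kiln: 2+6+3 = 11 for Lantern, 8 for Kiln — Lantern by 11–8.
Lantern vs Fika: Lantern is ranked higher on 2+2+3 = 7 ballots, Fika on 12. Fika wins 12–7.
Lantern beats Kiln; loses to Fika — 1 pairwise win.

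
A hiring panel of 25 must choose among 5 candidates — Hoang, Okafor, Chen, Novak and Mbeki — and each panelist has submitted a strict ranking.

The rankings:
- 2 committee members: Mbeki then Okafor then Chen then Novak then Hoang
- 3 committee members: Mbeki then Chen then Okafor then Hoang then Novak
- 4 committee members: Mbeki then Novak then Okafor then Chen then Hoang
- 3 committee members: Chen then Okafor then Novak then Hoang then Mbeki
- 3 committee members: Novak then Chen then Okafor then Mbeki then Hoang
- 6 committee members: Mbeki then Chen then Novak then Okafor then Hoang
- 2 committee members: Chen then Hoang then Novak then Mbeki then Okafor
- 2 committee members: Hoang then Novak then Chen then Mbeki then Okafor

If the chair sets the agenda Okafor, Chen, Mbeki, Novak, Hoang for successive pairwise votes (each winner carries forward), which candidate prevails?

Mbeki

Round 1: Okafor vs Chen — 6–19, Chen advances.
Round 2: Chen vs Mbeki — 10–15, Mbeki advances.
Round 3: Mbeki vs Novak — 15–10, Mbeki advances.
Round 4: Mbeki vs Hoang — 18–7, Mbeki advances.
Mbeki survives the agenda.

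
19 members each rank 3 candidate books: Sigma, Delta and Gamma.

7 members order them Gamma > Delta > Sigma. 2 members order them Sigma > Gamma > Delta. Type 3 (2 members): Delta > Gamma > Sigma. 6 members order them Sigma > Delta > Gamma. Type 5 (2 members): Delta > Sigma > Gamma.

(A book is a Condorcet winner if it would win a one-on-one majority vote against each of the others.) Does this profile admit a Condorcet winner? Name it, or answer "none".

Delta

Head-to-head results (19 members):
Sigma vs Delta: 8 to 11, Delta.
Sigma vs Gamma: Sigma preferred on 2+6+2 = 10 ballots; Sigma wins 10–9.
Delta vs Gamma: 2+6+2 = 10 for Delta, 9 for Gamma — Delta by 10–9.
Delta beats each of Sigma, Gamma — Delta is the Condorcet winner.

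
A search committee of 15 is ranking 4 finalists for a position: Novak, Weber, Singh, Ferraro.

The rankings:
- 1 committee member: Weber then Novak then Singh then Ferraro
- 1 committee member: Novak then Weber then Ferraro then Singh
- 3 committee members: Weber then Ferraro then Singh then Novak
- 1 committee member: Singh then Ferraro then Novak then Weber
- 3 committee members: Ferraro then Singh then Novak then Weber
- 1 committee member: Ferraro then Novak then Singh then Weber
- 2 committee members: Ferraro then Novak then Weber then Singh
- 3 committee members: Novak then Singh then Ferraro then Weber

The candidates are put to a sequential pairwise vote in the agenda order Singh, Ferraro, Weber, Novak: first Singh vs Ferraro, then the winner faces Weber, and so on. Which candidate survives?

Round 1: Singh vs Ferraro — 5–10, Ferraro advances.
Round 2: Ferraro vs Weber — 10–5, Ferraro advances.
Round 3: Ferraro vs Novak — 10–5, Ferraro advances.
Ferraro survives the agenda.

Ferraro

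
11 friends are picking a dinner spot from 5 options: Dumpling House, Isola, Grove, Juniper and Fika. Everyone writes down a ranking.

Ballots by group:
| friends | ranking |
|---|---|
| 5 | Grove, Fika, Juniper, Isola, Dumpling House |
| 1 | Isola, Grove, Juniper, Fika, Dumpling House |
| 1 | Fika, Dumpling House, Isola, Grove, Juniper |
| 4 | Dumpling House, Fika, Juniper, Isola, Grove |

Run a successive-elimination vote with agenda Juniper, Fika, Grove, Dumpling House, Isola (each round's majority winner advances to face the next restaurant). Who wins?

Isola

Round 1: Juniper vs Fika — 1–10, Fika advances.
Round 2: Fika vs Grove — 5–6, Grove advances.
Round 3: Grove vs Dumpling House — 6–5, Grove advances.
Round 4: Grove vs Isola — 5–6, Isola advances.
Isola survives the agenda.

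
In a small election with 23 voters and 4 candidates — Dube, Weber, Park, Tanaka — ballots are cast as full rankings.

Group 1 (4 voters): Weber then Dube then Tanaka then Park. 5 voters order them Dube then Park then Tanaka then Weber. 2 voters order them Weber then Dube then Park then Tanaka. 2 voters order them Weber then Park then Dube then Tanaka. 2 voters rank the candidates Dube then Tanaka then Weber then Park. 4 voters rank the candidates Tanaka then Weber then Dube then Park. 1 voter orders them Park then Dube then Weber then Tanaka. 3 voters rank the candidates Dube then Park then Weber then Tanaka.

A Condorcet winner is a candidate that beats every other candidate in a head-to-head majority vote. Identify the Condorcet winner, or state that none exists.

Weber

Head-to-head results (23 voters):
Dube vs Weber: Dube preferred on 5+2+1+3 = 11 ballots; Weber wins 12–11.
Dube vs Park: Dube preferred on 4+5+2+2+4+3 = 20 ballots; Dube wins 20–3.
Dube vs Tanaka: Dube preferred on 19 ballots; Dube wins 19–4.
Weber vs Park: 4+2+2+2+4 = 14 for Weber, 9 for Park — Weber by 14–9.
Weber vs Tanaka: Weber is ranked higher on 4+2+2+1+3 = 12 ballots, Tanaka on 11. Weber wins 12–11.
Park vs Tanaka: Park is ranked higher on 5+2+2+1+3 = 13 ballots, Tanaka on 10. Park wins 13–10.
Weber beats each of Dube, Park, Tanaka — Weber is the Condorcet winner.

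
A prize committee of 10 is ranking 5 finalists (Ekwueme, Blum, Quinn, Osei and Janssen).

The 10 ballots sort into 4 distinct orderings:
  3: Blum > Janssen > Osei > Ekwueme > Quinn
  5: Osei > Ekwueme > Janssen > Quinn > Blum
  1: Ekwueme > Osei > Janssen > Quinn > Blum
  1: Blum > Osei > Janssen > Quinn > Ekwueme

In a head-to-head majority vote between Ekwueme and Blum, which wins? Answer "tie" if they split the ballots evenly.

Ekwueme

Ballots ranking Ekwueme above Blum: 5 + 1 = 6.
Ballots ranking Blum above Ekwueme: 10 − 6 = 4.
Ekwueme wins the head-to-head 6–4.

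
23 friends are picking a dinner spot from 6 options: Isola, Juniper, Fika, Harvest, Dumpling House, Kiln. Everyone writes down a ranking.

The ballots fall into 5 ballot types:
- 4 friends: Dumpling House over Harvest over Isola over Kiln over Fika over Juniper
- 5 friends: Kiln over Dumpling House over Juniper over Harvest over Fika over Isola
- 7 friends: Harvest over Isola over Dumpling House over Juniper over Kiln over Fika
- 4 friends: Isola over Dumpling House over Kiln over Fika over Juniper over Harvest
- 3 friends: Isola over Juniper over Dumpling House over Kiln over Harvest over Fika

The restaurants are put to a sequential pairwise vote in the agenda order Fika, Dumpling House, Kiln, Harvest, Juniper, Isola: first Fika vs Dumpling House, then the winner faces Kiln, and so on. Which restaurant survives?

Round 1: Fika vs Dumpling House — 0–23, Dumpling House advances.
Round 2: Dumpling House vs Kiln — 18–5, Dumpling House advances.
Round 3: Dumpling House vs Harvest — 16–7, Dumpling House advances.
Round 4: Dumpling House vs Juniper — 20–3, Dumpling House advances.
Round 5: Dumpling House vs Isola — 9–14, Isola advances.
Isola survives the agenda.

Isola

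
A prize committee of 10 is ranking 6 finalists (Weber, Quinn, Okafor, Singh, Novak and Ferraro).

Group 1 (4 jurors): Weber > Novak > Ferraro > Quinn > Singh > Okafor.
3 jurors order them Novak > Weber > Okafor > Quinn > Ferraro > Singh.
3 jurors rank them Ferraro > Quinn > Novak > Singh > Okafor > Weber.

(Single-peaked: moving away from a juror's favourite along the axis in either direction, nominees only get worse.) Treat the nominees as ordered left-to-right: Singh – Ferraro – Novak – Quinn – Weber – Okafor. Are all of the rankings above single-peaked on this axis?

Axis positions: Singh=1, Ferraro=2, Novak=3, Quinn=4, Weber=5, Okafor=6.
Group 1: ranking walks positions 5-3-2-4-1-6; Novak is ranked above Quinn even though Quinn lies between Novak and the peak Weber on the axis — preferences dip and rise again. Not single-peaked.
Group 2: ranking walks positions 3-5-6-4-2-1; Weber is ranked above Quinn even though Quinn lies between Weber and the peak Novak on the axis — preferences dip and rise again. Not single-peaked.
Group 3: ranking walks positions 2-4-3-1-6-5; Quinn is ranked above Novak even though Novak lies between Quinn and the peak Ferraro on the axis — preferences dip and rise again. Not single-peaked.
Group 1 violates single-peakedness, so the profile is not single-peaked on this axis.

no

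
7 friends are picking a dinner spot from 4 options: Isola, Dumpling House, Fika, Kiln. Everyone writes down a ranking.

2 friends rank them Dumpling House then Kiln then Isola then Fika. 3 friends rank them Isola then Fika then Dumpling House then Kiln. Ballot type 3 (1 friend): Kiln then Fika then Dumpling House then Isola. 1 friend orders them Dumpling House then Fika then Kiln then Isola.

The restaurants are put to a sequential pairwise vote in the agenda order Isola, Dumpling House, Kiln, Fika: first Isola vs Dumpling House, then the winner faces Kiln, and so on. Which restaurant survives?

Round 1: Isola vs Dumpling House — 3–4, Dumpling House advances.
Round 2: Dumpling House vs Kiln — 6–1, Dumpling House advances.
Round 3: Dumpling House vs Fika — 3–4, Fika advances.
The agenda winner is Fika.

Fika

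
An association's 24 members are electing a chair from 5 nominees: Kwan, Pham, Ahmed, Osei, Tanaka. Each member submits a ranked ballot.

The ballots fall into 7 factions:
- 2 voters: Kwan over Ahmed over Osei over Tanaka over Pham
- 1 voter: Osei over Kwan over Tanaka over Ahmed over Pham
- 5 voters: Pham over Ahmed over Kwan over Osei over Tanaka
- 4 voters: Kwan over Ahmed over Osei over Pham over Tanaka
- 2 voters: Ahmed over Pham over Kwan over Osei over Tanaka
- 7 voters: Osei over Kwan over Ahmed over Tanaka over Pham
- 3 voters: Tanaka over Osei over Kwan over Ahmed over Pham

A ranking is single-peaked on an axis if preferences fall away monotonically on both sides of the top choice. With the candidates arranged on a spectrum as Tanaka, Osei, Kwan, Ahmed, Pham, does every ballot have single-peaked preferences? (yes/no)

yes

Axis positions: Tanaka=1, Osei=2, Kwan=3, Ahmed=4, Pham=5.
Faction 1 (peak Kwan at position 3): ranking walks positions 3-4-2-1-5, expanding outward from the peak — single-peaked.
Faction 2 (peak Osei at position 2): ranking walks positions 2-3-1-4-5, expanding outward from the peak — single-peaked.
Faction 3 (peak Pham at position 5): ranking walks positions 5-4-3-2-1, expanding outward from the peak — single-peaked.
Faction 4 (peak Kwan at position 3): ranking walks positions 3-4-2-5-1, expanding outward from the peak — single-peaked.
Faction 5 (peak Ahmed at position 4): ranking walks positions 4-5-3-2-1, expanding outward from the peak — single-peaked.
Faction 6 (peak Osei at position 2): ranking walks positions 2-3-4-1-5, expanding outward from the peak — single-peaked.
Faction 7 (peak Tanaka at position 1): ranking walks positions 1-2-3-4-5, expanding outward from the peak — single-peaked.
Every ranking is single-peaked on this axis.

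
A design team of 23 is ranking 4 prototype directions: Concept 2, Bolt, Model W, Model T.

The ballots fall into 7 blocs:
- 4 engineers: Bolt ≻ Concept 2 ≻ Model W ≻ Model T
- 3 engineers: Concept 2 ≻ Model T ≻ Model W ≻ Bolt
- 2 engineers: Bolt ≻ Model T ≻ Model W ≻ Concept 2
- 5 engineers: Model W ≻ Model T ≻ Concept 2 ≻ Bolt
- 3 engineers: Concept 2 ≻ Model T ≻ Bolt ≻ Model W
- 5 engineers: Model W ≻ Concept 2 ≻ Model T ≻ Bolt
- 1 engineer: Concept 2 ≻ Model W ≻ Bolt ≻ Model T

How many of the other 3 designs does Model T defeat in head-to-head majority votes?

1

Model T against each rival (23 engineers):
Model T vs Concept 2: Concept 2, 16–7.
Model T vs Bolt: 16 to 7, Model T.
Model T–Model W: Model W 15–8.
Model T beats Bolt; loses to Concept 2, Model W — 1 pairwise win.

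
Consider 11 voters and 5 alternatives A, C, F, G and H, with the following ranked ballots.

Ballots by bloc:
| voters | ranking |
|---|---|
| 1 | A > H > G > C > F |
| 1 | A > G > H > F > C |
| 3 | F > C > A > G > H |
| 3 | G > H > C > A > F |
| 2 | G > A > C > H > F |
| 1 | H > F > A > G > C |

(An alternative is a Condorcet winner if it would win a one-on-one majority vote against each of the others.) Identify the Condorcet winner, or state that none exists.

none

Pairwise majorities:
A vs C: C, 6–5.
A vs F: A, 7–4.
A vs G: A, 6–5.
A vs H: A, 7–4.
C vs F: C, 6–5.
C vs G: G wins 8–3.
C–H: H 6–5.
F vs G: G, 7–4.
F vs H: H, 8–3.
G–H: G 9–2.
Every alternative loses at least once (A loses to C; C loses to G; F loses to A; G loses to A; H loses to A). The majority relation contains the cycle A > G > C > A, so there is no Condorcet winner.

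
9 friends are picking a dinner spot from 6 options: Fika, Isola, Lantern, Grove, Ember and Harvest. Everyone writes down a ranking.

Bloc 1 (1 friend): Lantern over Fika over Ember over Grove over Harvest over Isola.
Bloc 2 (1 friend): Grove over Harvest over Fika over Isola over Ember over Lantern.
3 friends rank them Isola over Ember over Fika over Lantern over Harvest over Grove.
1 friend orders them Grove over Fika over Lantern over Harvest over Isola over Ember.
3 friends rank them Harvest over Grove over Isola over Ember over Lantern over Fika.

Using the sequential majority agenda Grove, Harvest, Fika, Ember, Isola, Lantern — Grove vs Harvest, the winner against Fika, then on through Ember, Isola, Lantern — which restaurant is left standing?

Isola

Round 1: Grove vs Harvest — 3–6, Harvest advances.
Round 2: Harvest vs Fika — 4–5, Fika advances.
Round 3: Fika vs Ember — 3–6, Ember advances.
Round 4: Ember vs Isola — 1–8, Isola advances.
Round 5: Isola vs Lantern — 7–2, Isola advances.
The agenda winner is Isola.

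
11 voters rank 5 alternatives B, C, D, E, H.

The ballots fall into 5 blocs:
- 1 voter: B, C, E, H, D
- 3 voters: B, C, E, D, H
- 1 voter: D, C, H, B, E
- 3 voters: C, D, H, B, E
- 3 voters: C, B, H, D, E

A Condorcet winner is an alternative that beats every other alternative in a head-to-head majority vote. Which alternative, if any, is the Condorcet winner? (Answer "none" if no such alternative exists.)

Head-to-head results (11 voters):
B vs C: C wins 7–4.
B vs D: B preferred on 1+3+3 = 7 ballots; B wins 7–4.
B vs E: B, 11–0.
B–H: B 7–4.
C vs D: C is ranked higher on 1+3+3+3 = 10 ballots, D on 1. C wins 10–1.
C vs E: 1+3+1+3+3 = 11 for C, 0 for E — C by 11–0.
C vs H: C is ranked higher on 1+3+1+3+3 = 11 ballots, H on 0. C wins 11–0.
D vs E: D wins 7–4.
D–H: D 7–4.
E vs H: 1+3 = 4 for E, 7 for H — H by 7–4.
C beats each of B, D, E, H — C is the Condorcet winner.

C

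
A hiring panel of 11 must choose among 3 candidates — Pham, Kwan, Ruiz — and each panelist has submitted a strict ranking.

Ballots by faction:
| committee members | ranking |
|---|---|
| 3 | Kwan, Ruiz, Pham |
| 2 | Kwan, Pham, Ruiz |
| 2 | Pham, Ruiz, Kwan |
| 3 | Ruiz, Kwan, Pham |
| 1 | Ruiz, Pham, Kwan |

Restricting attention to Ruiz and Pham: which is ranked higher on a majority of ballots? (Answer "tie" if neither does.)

Ballots ranking Ruiz above Pham: 3 + 3 + 1 = 7.
Ballots ranking Pham above Ruiz: 11 − 7 = 4.
Ruiz wins the head-to-head 7–4.

Ruiz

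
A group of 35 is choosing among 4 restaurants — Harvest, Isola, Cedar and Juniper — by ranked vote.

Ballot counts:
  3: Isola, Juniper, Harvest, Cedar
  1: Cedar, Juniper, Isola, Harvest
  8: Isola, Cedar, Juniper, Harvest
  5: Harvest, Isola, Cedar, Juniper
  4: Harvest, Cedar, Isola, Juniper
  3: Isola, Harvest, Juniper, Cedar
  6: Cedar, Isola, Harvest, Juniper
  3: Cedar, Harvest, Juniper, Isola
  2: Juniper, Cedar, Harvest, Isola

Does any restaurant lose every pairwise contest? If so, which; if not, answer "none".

Pairwise majorities:
Harvest–Isola: Isola 21–14.
Harvest vs Cedar: 15 to 20, Cedar.
Harvest vs Juniper: 21 to 14, Harvest.
Isola vs Cedar: Isola preferred on 3+8+5+3 = 19 ballots; Isola wins 19–16.
Isola vs Juniper: Isola, 29–6.
Cedar vs Juniper: Cedar, 27–8.
Juniper loses to every other restaurant — it is the Condorcet loser.

Juniper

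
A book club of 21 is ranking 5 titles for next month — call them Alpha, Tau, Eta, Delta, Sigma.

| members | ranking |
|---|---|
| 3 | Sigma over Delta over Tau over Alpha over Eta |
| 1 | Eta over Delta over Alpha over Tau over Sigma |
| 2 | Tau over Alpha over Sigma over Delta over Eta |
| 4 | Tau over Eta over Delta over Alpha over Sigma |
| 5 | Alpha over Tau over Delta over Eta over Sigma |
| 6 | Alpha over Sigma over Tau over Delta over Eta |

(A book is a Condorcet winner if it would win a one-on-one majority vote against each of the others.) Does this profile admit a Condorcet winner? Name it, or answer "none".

Alpha

Check each pair by majority over 21 ballots:
Alpha–Tau: Alpha 12–9.
Alpha vs Eta: Alpha wins 16–5.
Alpha vs Delta: Alpha wins 13–8.
Alpha–Sigma: Alpha 18–3.
Tau vs Eta: Tau wins 20–1.
Tau vs Delta: Tau, 17–4.
Tau vs Sigma: Tau, 12–9.
Eta–Delta: Delta 16–5.
Eta vs Sigma: Sigma wins 11–10.
Delta vs Sigma: Sigma, 11–10.
Only Alpha has no losses; Alpha is the Condorcet winner.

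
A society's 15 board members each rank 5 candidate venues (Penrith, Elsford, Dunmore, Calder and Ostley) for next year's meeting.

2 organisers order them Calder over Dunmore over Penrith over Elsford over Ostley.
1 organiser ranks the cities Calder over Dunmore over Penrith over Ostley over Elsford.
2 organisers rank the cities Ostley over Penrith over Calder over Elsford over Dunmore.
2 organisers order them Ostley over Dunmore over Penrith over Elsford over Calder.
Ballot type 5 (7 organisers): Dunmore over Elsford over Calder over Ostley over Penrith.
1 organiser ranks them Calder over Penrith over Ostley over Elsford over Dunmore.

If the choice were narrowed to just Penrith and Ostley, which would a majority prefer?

Ballots ranking Penrith above Ostley: 2 + 1 + 1 = 4.
Ballots ranking Ostley above Penrith: 15 − 4 = 11.
Ostley wins the head-to-head 11–4.

Ostley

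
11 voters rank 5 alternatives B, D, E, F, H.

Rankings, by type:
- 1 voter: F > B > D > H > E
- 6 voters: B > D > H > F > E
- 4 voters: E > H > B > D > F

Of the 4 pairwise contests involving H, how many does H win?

2

H against each rival (11 voters):
H vs B: B wins 7–4.
H vs D: D, 7–4.
H vs E: 1+6 = 7 for H, 4 for E — H by 7–4.
H vs F: 6+4 = 10 for H, 1 for F — H by 10–1.
H beats E, F; loses to B, D — 2 pairwise wins.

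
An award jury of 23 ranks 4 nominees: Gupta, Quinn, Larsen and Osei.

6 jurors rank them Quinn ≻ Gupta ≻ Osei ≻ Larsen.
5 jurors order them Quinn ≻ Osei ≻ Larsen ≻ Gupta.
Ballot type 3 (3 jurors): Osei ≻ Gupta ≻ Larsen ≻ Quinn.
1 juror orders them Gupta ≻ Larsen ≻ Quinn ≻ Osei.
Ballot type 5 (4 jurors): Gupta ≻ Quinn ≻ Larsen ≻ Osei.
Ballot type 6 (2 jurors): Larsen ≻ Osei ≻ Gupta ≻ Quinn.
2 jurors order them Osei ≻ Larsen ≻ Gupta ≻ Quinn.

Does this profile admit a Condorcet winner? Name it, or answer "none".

Pairwise majorities:
Gupta–Quinn: Gupta 12–11.
Gupta vs Larsen: Gupta, 14–9.
Gupta vs Osei: Osei wins 12–11.
Quinn vs Larsen: Quinn, 15–8.
Quinn vs Osei: Quinn wins 16–7.
Larsen–Osei: Osei 16–7.
Every nominee loses at least once (Gupta loses to Osei; Quinn loses to Gupta; Larsen loses to Gupta; Osei loses to Quinn). The majority relation contains the cycle Gupta beats Quinn beats Osei beats Gupta, so there is no Condorcet winner.

none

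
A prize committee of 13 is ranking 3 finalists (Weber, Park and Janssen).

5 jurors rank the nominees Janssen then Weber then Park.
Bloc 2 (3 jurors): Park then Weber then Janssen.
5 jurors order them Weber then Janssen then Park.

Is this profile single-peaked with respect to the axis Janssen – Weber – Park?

yes

Axis positions: Janssen=1, Weber=2, Park=3.
Bloc 1 (peak Janssen at position 1): ranking walks positions 1-2-3, expanding outward from the peak — single-peaked.
Bloc 2 (peak Park at position 3): ranking walks positions 3-2-1, expanding outward from the peak — single-peaked.
Bloc 3 (peak Weber at position 2): ranking walks positions 2-1-3, expanding outward from the peak — single-peaked.
Every ranking is single-peaked on this axis.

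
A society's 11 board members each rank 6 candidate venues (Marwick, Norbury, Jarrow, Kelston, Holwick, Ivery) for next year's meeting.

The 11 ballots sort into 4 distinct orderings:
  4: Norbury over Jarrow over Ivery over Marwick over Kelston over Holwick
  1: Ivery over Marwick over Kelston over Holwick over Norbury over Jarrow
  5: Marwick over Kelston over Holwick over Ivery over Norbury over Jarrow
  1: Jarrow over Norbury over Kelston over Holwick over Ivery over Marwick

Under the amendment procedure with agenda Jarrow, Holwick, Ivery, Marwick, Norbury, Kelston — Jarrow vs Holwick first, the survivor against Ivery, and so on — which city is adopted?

Round 1: Jarrow vs Holwick — 5–6, Holwick advances.
Round 2: Holwick vs Ivery — 6–5, Holwick advances.
Round 3: Holwick vs Marwick — 1–10, Marwick advances.
Round 4: Marwick vs Norbury — 6–5, Marwick advances.
Round 5: Marwick vs Kelston — 10–1, Marwick advances.
Marwick survives the agenda.

Marwick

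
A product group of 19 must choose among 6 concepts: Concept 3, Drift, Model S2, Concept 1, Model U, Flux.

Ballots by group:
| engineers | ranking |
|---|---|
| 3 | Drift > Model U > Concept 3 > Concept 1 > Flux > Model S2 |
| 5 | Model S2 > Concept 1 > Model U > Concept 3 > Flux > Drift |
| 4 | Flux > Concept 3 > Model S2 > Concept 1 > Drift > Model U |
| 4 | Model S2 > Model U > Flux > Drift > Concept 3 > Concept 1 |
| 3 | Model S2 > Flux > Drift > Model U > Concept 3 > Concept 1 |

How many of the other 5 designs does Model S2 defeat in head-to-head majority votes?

5

Model S2 against each rival (19 engineers):
Model S2–Concept 3: Model S2 12–7.
Model S2 vs Drift: Model S2 wins 16–3.
Model S2 vs Concept 1: 16 to 3, Model S2.
Model S2 vs Model U: Model S2 is ranked higher on 5+4+4+3 = 16 ballots, Model U on 3. Model S2 wins 16–3.
Model S2 vs Flux: Model S2, 12–7.
Model S2 beats Concept 3, Drift, Concept 1, Model U, Flux — 5 pairwise wins.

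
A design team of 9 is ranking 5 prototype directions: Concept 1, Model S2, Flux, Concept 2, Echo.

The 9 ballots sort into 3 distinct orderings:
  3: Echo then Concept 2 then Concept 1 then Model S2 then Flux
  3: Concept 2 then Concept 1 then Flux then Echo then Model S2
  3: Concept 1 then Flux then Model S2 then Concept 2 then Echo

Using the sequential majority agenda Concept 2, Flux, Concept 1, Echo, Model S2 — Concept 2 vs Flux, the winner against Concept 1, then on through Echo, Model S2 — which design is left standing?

Round 1: Concept 2 vs Flux — 6–3, Concept 2 advances.
Round 2: Concept 2 vs Concept 1 — 6–3, Concept 2 advances.
Round 3: Concept 2 vs Echo — 6–3, Concept 2 advances.
Round 4: Concept 2 vs Model S2 — 6–3, Concept 2 advances.
Concept 2 survives the agenda.

Concept 2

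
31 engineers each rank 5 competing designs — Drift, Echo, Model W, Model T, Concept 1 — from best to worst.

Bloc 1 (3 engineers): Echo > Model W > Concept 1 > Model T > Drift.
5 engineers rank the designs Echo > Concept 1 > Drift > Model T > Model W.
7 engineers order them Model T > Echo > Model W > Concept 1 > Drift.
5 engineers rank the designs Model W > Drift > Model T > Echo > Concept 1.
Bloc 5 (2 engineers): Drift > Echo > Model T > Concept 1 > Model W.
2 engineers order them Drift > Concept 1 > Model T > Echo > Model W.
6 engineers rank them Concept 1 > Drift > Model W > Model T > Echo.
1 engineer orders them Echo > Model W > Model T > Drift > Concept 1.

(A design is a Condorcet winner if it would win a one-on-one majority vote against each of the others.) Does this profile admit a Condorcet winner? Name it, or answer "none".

none

Head-to-head results (31 engineers):
Drift vs Echo: 15 to 16, Echo.
Drift vs Model W: Drift is ranked higher on 5+2+2+6 = 15 ballots, Model W on 16. Model W wins 16–15.
Drift vs Model T: Drift wins 20–11.
Drift vs Concept 1: Drift preferred on 5+2+2+1 = 10 ballots; Concept 1 wins 21–10.
Echo–Model W: Echo 20–11.
Echo vs Model T: 11 to 20, Model T.
Echo vs Concept 1: Echo wins 23–8.
Model W vs Model T: Model T, 16–15.
Model W vs Concept 1: 3+7+5+1 = 16 for Model W, 15 for Concept 1 — Model W by 16–15.
Model T vs Concept 1: Model T is ranked higher on 7+5+2+1 = 15 ballots, Concept 1 on 16. Concept 1 wins 16–15.
Each design drops at least one matchup (Drift loses to Echo; Echo loses to Model T; Model W loses to Echo; Model T loses to Drift; Concept 1 loses to Echo); the cycle Drift beats Model T beats Echo beats Drift rules out a Condorcet winner.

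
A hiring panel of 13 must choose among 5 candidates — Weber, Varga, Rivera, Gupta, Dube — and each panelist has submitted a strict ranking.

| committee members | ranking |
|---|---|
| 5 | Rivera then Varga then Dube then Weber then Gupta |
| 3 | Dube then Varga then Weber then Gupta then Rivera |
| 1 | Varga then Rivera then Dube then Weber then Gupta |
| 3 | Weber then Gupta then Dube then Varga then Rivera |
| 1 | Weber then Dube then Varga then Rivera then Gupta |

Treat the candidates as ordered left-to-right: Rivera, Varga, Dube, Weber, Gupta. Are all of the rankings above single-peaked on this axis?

Axis positions: Rivera=1, Varga=2, Dube=3, Weber=4, Gupta=5.
Ballot type 1 (peak Rivera at position 1): ranking walks positions 1-2-3-4-5, expanding outward from the peak — single-peaked.
Ballot type 2 (peak Dube at position 3): ranking walks positions 3-2-4-5-1, expanding outward from the peak — single-peaked.
Ballot type 3 (peak Varga at position 2): ranking walks positions 2-1-3-4-5, expanding outward from the peak — single-peaked.
Ballot type 4 (peak Weber at position 4): ranking walks positions 4-5-3-2-1, expanding outward from the peak — single-peaked.
Ballot type 5 (peak Weber at position 4): ranking walks positions 4-3-2-1-5, expanding outward from the peak — single-peaked.
Every ranking is single-peaked on this axis.

yes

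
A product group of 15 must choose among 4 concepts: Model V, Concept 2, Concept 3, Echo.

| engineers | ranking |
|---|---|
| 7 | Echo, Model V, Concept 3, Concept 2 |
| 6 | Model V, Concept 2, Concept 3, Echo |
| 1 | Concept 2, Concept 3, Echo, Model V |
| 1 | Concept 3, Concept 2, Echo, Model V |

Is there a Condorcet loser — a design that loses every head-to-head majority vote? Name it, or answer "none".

none

Pairwise majorities:
Model V vs Concept 2: Model V wins 13–2.
Model V vs Concept 3: Model V is ranked higher on 7+6 = 13 ballots, Concept 3 on 2. Model V wins 13–2.
Model V vs Echo: Model V preferred on 6 ballots; Echo wins 9–6.
Concept 2 vs Concept 3: Concept 3, 8–7.
Concept 2 vs Echo: 6+1+1 = 8 for Concept 2, 7 for Echo — Concept 2 by 8–7.
Concept 3 vs Echo: Concept 3 preferred on 6+1+1 = 8 ballots; Concept 3 wins 8–7.
Each design has at least one pairwise win (Model V beats Concept 2; Concept 2 beats Echo; Concept 3 beats Concept 2; Echo beats Model V) — no Condorcet loser.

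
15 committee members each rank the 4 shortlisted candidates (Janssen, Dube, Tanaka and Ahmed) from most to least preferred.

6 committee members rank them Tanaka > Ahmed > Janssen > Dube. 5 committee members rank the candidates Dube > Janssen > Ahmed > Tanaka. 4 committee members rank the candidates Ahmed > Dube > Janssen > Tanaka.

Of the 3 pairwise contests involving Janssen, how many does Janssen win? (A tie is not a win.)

1

Janssen against each rival (15 committee members):
Janssen–Dube: Dube 9–6.
Janssen vs Tanaka: 9 to 6, Janssen.
Janssen vs Ahmed: 5 for Janssen, 10 for Ahmed — Ahmed by 10–5.
Janssen beats Tanaka; loses to Dube, Ahmed — 1 pairwise win.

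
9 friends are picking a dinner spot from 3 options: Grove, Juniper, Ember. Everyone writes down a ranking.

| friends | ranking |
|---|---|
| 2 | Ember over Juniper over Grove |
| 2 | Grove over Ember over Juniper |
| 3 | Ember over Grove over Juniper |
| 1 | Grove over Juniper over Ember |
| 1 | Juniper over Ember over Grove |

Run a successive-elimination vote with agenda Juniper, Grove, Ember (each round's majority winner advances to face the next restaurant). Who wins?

Ember

Round 1: Juniper vs Grove — 3–6, Grove advances.
Round 2: Grove vs Ember — 3–6, Ember advances.
The agenda winner is Ember.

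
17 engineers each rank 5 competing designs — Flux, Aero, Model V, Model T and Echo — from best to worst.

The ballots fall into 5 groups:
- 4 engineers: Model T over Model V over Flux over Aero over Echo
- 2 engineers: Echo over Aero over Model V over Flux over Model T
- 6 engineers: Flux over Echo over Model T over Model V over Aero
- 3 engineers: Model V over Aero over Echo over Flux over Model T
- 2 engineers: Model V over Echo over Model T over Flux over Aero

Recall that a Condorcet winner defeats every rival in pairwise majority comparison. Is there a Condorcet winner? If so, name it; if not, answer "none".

none

Pairwise majorities:
Flux vs Aero: Flux preferred on 4+6+2 = 12 ballots; Flux wins 12–5.
Flux vs Model V: Model V, 11–6.
Flux vs Model T: Flux is ranked higher on 2+6+3 = 11 ballots, Model T on 6. Flux wins 11–6.
Flux vs Echo: Flux preferred on 4+6 = 10 ballots; Flux wins 10–7.
Aero vs Model V: 2 to 15, Model V.
Aero vs Model T: 2+3 = 5 for Aero, 12 for Model T — Model T by 12–5.
Aero–Echo: Echo 10–7.
Model V–Model T: Model T 10–7.
Model V vs Echo: 9 to 8, Model V.
Model T vs Echo: Echo, 13–4.
No design is unbeaten: Flux loses to Model V; Aero loses to Flux; Model V loses to Model T; Model T loses to Flux; Echo loses to Flux. In particular Flux > Model T > Model V > Flux is a majority cycle — no Condorcet winner exists.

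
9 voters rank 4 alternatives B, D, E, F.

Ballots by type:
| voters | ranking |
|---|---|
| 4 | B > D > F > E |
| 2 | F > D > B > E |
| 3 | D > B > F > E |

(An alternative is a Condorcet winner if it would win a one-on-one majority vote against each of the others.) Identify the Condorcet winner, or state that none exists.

D

Pairwise majorities:
B vs D: B preferred on 4 ballots; D wins 5–4.
B vs E: B is ranked higher on 4+2+3 = 9 ballots, E on 0. B wins 9–0.
B–F: B 7–2.
D vs E: D, 9–0.
D vs F: D wins 7–2.
E vs F: F wins 9–0.
D beats each of B, E, F — D is the Condorcet winner.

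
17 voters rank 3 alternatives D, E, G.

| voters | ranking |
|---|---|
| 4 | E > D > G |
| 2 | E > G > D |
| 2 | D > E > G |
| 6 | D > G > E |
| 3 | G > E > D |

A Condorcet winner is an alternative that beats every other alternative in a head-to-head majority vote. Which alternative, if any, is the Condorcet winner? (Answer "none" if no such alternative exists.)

none

Check each pair by majority over 17 ballots:
D–E: E 9–8.
D–G: D 12–5.
E vs G: G wins 9–8.
Each alternative drops at least one matchup (D loses to E; E loses to G; G loses to D); the cycle D beats G beats E beats D rules out a Condorcet winner.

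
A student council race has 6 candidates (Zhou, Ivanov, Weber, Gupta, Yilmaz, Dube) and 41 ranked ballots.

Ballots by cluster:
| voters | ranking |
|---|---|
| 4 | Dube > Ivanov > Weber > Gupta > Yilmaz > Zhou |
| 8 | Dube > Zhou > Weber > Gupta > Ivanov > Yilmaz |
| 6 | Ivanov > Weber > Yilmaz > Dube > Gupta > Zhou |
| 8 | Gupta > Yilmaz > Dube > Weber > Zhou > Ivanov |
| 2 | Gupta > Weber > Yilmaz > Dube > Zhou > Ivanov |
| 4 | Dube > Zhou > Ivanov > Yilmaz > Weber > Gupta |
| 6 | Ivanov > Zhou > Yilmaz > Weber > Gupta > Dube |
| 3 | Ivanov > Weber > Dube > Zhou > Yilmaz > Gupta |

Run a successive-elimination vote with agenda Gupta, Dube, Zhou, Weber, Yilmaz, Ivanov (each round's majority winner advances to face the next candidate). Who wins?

Round 1: Gupta vs Dube — 16–25, Dube advances.
Round 2: Dube vs Zhou — 35–6, Dube advances.
Round 3: Dube vs Weber — 24–17, Dube advances.
Round 4: Dube vs Yilmaz — 19–22, Yilmaz advances.
Round 5: Yilmaz vs Ivanov — 10–31, Ivanov advances.
The agenda winner is Ivanov.

Ivanov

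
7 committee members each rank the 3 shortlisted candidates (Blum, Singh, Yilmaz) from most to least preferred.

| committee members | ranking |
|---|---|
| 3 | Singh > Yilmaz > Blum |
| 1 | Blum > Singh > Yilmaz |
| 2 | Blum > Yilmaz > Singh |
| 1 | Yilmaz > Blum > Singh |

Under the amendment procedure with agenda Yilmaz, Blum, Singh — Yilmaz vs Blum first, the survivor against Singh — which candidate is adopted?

Round 1: Yilmaz vs Blum — 4–3, Yilmaz advances.
Round 2: Yilmaz vs Singh — 3–4, Singh advances.
The agenda winner is Singh.

Singh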